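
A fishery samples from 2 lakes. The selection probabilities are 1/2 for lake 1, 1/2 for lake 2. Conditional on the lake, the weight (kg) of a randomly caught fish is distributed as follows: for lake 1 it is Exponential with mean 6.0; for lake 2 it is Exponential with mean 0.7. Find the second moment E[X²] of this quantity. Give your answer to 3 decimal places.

For each component E[X²] = Var + (mean)², giving 1: 72; 2: 0.98.
Overall E[X²] = 0.5·72 + 0.5·0.98 = 36.49.

36.490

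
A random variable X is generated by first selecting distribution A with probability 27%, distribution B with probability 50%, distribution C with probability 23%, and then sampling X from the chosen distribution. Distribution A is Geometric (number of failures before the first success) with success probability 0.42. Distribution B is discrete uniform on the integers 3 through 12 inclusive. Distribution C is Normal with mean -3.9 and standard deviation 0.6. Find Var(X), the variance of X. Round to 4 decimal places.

26.8276

Per component, A: μ=1.38095, E[X²]=5.19501; B: μ=7.5, E[X²]=64.5; C: μ=-3.9, E[X²]=15.57.
E[X] = 0.27·1.38095 + 0.5·7.5 + 0.23·-3.9 = 3.22586.
E[X²] = 0.27·5.19501 + 0.5·64.5 + 0.23·15.57 = 37.2338.
Var(X) = E[X²] − (E[X])² = 37.2338 − 10.4062 = 26.8276.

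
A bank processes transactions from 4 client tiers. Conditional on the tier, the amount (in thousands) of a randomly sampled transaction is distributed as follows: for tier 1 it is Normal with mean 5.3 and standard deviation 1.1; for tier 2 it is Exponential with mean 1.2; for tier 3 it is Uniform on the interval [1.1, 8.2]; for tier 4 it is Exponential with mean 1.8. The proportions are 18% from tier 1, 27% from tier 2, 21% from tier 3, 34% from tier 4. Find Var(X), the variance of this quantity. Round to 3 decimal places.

Per component, 1: μ=5.3, E[X²]=29.3; 2: μ=1.2, E[X²]=2.88; 3: μ=4.65, E[X²]=25.8233; 4: μ=1.8, E[X²]=6.48.
E[X] = 0.18·5.3 + 0.27·1.2 + 0.21·4.65 + 0.34·1.8 = 2.8665.
E[X²] = 0.18·29.3 + 0.27·2.88 + 0.21·25.8233 + 0.34·6.48 = 13.6777.
Var(X) = E[X²] − (E[X])² = 13.6777 − 8.21682 = 5.46088.

5.461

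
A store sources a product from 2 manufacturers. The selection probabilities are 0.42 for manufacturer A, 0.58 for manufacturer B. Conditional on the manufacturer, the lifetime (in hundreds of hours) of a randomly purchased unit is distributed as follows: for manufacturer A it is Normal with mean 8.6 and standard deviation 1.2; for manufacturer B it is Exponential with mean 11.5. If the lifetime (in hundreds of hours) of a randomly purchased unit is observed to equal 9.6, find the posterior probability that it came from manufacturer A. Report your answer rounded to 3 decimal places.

Likelihoods f(9.6 | ·): A: 0.234927; B: 0.0377364.
Posterior ∝ prior × likelihood. Numerator for A: 0.42·0.234927 = 0.0986692.
Normalizing constant: 0.42·0.234927 + 0.58·0.0377364 = 0.120556.
P(A | observation) = 0.0986692 / 0.120556 = 0.818449.

0.818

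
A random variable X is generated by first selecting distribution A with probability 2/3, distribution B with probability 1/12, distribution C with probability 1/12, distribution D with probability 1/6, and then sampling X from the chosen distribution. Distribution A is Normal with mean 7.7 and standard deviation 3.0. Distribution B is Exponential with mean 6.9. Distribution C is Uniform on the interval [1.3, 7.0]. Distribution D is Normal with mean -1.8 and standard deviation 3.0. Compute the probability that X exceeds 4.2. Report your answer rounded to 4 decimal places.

Conditional on each component, P(X > 4.2): A: 0.878327; B: 0.54406; C: 0.491228; D: 0.0227501.
By total probability, P(X > 4.2) = 0.666667·0.878327 + 0.0833333·0.54406 + 0.0833333·0.491228 + 0.166667·0.0227501 = 0.675617.

0.6756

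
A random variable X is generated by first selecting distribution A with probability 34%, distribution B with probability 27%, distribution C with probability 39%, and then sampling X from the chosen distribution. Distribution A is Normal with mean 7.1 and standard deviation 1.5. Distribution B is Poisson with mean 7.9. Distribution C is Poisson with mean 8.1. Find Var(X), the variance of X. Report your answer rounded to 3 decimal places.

Per component, A: μ=7.1, E[X²]=52.66; B: μ=7.9, E[X²]=70.31; C: μ=8.1, E[X²]=73.71.
E[X] = 0.34·7.1 + 0.27·7.9 + 0.39·8.1 = 7.706.
E[X²] = 0.34·52.66 + 0.27·70.31 + 0.39·73.71 = 65.635.
Var(X) = E[X²] − (E[X])² = 65.635 − 59.3824 = 6.25256.

6.253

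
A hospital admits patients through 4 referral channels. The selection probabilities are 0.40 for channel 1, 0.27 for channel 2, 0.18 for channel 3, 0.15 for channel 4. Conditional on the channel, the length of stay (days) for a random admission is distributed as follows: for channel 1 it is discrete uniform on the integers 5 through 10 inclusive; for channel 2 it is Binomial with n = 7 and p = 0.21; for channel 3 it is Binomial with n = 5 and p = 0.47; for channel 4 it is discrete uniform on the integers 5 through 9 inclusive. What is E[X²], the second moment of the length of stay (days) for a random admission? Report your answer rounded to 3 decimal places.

33.432

For each component E[X²] = Var + (mean)², giving 1: 59.1667; 2: 3.3222; 3: 6.768; 4: 51.
Overall E[X²] = 0.4·59.1667 + 0.27·3.3222 + 0.18·6.768 + 0.15·51 = 33.4319.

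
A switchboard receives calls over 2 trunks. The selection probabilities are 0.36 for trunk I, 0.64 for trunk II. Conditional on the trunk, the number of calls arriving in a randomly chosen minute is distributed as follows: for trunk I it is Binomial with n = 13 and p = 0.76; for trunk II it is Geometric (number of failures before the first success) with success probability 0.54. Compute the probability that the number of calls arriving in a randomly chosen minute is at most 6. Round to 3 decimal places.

Conditional on each trunk, P(X ≤ 6): I: 0.0194752; II: 0.995642.
By total probability, P(X ≤ 6) = 0.36·0.0194752 + 0.64·0.995642 = 0.644222.

0.644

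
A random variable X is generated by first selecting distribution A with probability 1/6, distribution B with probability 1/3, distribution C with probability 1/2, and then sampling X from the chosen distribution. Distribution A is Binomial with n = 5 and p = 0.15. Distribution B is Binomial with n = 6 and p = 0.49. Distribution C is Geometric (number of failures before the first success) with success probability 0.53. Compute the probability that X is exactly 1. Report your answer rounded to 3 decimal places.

Conditional on each component, P(X = 1): A: 0.391505; B: 0.101437; C: 0.2491.
By total probability, P(X = 1) = 0.166667·0.391505 + 0.333333·0.101437 + 0.5·0.2491 = 0.223613.

0.224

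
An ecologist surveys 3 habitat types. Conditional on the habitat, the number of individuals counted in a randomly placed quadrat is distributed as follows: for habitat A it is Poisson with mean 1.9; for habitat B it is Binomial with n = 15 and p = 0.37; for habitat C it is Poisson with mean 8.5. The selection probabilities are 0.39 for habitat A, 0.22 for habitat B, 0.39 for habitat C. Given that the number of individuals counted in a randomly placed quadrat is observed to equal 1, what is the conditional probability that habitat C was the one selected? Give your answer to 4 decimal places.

0.0059

Likelihoods P(X=1 | ·): A: 0.28418; B: 0.00861114; C: 0.00172948.
Posterior ∝ prior × likelihood. Numerator for C: 0.39·0.00172948 = 0.000674498.
Normalizing constant: 0.39·0.28418 + 0.22·0.00861114 + 0.39·0.00172948 = 0.113399.
P(C | observation) = 0.000674498 / 0.113399 = 0.00594799.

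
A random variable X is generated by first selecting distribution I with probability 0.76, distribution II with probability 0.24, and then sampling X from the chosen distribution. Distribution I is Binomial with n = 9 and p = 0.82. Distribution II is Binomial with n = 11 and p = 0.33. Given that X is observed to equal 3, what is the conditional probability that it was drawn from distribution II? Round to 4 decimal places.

Likelihoods P(X=3 | ·): I: 0.00157527; II: 0.240782.
Posterior ∝ prior × likelihood. Numerator for II: 0.24·0.240782 = 0.0577877.
Normalizing constant: 0.76·0.00157527 + 0.24·0.240782 = 0.0589849.
P(II | observation) = 0.0577877 / 0.0589849 = 0.979703.

0.9797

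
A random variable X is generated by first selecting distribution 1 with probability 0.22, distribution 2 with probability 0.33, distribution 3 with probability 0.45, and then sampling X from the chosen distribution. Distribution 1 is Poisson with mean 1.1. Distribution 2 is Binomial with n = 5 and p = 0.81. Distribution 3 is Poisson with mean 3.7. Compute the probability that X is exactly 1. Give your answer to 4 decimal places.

Conditional on each component, P(X = 1): 1: 0.366158; 2: 0.005278; 3: 0.091477.
By total probability, P(X = 1) = 0.22·0.366158 + 0.33·0.005278 + 0.45·0.091477 = 0.123461.

0.1235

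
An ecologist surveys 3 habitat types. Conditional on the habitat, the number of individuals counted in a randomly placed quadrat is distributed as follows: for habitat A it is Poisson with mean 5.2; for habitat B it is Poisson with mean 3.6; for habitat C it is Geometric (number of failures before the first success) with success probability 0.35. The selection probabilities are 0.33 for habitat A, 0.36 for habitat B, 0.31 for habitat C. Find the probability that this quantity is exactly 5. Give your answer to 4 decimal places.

Conditional on each habitat, P(X = 5): A: 0.174785; B: 0.13768; C: 0.0406102.
By total probability, P(X = 5) = 0.33·0.174785 + 0.36·0.13768 + 0.31·0.0406102 = 0.119833.

0.1198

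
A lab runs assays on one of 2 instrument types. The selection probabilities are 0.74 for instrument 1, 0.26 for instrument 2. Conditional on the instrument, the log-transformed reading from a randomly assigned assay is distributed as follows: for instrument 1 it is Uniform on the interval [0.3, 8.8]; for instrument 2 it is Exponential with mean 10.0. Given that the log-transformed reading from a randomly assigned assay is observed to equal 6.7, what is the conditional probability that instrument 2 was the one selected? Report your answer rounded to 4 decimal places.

0.1326

Likelihoods f(6.7 | ·): 1: 0.117647; 2: 0.0511709.
Posterior ∝ prior × likelihood. Numerator for 2: 0.26·0.0511709 = 0.0133044.
Normalizing constant: 0.74·0.117647 + 0.26·0.0511709 = 0.100363.
P(2 | observation) = 0.0133044 / 0.100363 = 0.132563.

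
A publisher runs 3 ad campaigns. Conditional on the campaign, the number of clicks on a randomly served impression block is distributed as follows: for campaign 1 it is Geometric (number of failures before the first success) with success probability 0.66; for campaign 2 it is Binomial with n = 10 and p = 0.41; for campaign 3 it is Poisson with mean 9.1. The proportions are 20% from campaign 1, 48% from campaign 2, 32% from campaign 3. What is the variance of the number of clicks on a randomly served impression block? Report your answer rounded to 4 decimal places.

14.0197

Per component, 1: μ=0.515152, E[X²]=1.04591; 2: μ=4.1, E[X²]=19.229; 3: μ=9.1, E[X²]=91.91.
E[X] = 0.2·0.515152 + 0.48·4.1 + 0.32·9.1 = 4.98303.
E[X²] = 0.2·1.04591 + 0.48·19.229 + 0.32·91.91 = 38.8503.
Var(X) = E[X²] − (E[X])² = 38.8503 − 24.8306 = 14.0197.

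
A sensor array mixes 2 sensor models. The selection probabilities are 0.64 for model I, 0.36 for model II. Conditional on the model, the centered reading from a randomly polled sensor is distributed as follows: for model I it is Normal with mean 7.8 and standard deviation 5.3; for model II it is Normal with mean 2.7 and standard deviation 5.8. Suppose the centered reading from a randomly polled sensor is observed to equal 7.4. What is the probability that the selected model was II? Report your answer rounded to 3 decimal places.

0.271

Likelihoods f(7.4 | ·): I: 0.0750581; II: 0.0495325.
Posterior ∝ prior × likelihood. Numerator for II: 0.36·0.0495325 = 0.0178317.
Normalizing constant: 0.64·0.0750581 + 0.36·0.0495325 = 0.0658689.
P(II | observation) = 0.0178317 / 0.0658689 = 0.270715.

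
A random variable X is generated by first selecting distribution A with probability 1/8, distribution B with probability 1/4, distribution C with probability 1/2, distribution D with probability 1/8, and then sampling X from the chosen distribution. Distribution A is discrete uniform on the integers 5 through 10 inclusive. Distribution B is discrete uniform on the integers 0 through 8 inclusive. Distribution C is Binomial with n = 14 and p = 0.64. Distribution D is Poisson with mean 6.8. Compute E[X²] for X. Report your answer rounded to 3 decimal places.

For each component E[X²] = Var + (mean)², giving A: 59.1667; B: 22.6667; C: 83.5072; D: 53.04.
Overall E[X²] = 0.125·59.1667 + 0.25·22.6667 + 0.5·83.5072 + 0.125·53.04 = 61.4461.

61.446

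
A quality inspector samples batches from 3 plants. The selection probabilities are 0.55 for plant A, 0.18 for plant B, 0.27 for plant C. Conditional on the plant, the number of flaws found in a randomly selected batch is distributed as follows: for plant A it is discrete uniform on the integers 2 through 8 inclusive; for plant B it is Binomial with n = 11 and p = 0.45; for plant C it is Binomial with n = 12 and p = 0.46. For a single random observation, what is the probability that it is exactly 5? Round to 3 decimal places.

0.180

Conditional on each plant, P(X = 5): A: 0.142857; B: 0.235983; C: 0.218409.
By total probability, P(X = 5) = 0.55·0.142857 + 0.18·0.235983 + 0.27·0.218409 = 0.180019.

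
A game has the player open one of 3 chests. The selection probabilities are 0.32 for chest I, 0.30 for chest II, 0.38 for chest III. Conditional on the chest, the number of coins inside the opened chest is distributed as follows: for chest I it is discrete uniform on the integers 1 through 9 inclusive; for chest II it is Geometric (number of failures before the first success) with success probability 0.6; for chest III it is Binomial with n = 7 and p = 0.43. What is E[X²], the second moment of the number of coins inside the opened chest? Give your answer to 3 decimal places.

14.695

For each component E[X²] = Var + (mean)², giving I: 31.6667; II: 1.55556; III: 10.7758.
Overall E[X²] = 0.32·31.6667 + 0.3·1.55556 + 0.38·10.7758 = 14.6948.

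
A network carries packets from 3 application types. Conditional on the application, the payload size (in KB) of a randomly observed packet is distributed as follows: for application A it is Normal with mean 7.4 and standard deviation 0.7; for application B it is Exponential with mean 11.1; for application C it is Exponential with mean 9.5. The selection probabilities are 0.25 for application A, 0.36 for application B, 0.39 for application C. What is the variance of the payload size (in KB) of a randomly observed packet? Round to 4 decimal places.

Per component, A: μ=7.4, E[X²]=55.25; B: μ=11.1, E[X²]=246.42; C: μ=9.5, E[X²]=180.5.
E[X] = 0.25·7.4 + 0.36·11.1 + 0.39·9.5 = 9.551.
E[X²] = 0.25·55.25 + 0.36·246.42 + 0.39·180.5 = 172.919.
Var(X) = E[X²] − (E[X])² = 172.919 − 91.2216 = 81.6971.

81.6971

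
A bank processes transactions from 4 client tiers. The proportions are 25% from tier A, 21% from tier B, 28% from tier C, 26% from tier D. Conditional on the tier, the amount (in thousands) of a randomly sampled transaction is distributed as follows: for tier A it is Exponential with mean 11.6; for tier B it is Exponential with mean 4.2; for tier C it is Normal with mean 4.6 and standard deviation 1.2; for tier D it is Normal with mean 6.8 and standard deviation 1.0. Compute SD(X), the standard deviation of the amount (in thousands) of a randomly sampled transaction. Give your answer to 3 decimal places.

6.822

Per component, A: μ=11.6, E[X²]=269.12; B: μ=4.2, E[X²]=35.28; C: μ=4.6, E[X²]=22.6; D: μ=6.8, E[X²]=47.24.
E[X] = 0.25·11.6 + 0.21·4.2 + 0.28·4.6 + 0.26·6.8 = 6.838.
E[X²] = 0.25·269.12 + 0.21·35.28 + 0.28·22.6 + 0.26·47.24 = 93.2992.
Var(X) = E[X²] − (E[X])² = 93.2992 − 46.7582 = 46.541.
SD(X) = √46.541 = 6.82209.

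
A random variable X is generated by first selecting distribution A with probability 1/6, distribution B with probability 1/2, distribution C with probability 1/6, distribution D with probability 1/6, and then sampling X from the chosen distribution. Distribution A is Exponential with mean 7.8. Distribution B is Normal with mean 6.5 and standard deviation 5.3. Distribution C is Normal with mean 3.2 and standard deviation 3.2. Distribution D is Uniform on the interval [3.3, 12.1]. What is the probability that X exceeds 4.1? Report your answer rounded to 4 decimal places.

0.6523

Conditional on each component, P(X > 4.1): A: 0.591176; B: 0.674664; C: 0.389259; D: 0.909091.
By total probability, P(X > 4.1) = 0.166667·0.591176 + 0.5·0.674664 + 0.166667·0.389259 + 0.166667·0.909091 = 0.652253.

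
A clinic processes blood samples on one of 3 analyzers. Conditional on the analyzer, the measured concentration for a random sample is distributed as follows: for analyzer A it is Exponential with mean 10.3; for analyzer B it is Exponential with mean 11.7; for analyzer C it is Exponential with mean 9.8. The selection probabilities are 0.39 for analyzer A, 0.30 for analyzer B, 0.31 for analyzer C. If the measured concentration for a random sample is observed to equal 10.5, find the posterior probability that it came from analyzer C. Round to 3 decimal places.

0.310

Likelihoods f(10.5 | ·): A: 0.0350296; B: 0.0348388; C: 0.0349509.
Posterior ∝ prior × likelihood. Numerator for C: 0.31·0.0349509 = 0.0108348.
Normalizing constant: 0.39·0.0350296 + 0.3·0.0348388 + 0.31·0.0349509 = 0.034948.
P(C | observation) = 0.0108348 / 0.034948 = 0.310026.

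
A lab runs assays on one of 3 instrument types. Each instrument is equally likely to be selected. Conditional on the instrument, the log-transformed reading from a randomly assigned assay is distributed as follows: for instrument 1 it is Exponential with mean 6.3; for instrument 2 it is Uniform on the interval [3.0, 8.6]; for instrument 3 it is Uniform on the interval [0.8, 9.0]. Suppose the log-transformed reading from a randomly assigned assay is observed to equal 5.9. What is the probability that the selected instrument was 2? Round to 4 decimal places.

Likelihoods f(5.9 | ·): 1: 0.0622213; 2: 0.178571; 3: 0.121951.
Posterior ∝ prior × likelihood. Numerator for 2: 0.333333·0.178571 = 0.0595238.
Normalizing constant: 0.333333·0.0622213 + 0.333333·0.178571 + 0.333333·0.121951 = 0.120915.
P(2 | observation) = 0.0595238 / 0.120915 = 0.49228.

0.4923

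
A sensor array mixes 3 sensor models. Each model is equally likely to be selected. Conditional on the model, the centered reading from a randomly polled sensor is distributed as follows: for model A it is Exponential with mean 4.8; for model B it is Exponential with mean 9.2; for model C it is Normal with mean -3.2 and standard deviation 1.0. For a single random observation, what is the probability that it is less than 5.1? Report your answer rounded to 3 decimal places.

0.693

Conditional on each model, P(X < 5.1): A: 0.654409; B: 0.425553; C: 1.
By total probability, P(X < 5.1) = 0.333333·0.654409 + 0.333333·0.425553 + 0.333333·1 = 0.693321.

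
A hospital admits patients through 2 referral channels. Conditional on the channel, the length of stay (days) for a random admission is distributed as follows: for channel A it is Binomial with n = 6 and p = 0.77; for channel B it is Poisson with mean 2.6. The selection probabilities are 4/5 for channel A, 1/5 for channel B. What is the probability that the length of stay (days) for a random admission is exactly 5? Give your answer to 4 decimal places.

0.3135

Conditional on each channel, P(X = 5): A: 0.373536; B: 0.0735394.
By total probability, P(X = 5) = 0.8·0.373536 + 0.2·0.0735394 = 0.313537.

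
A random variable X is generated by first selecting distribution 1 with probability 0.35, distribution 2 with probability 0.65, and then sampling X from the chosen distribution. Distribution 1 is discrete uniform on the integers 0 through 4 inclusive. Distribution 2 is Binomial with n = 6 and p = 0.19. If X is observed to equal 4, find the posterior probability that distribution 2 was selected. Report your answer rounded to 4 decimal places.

Likelihoods P(X=4 | ·): 1: 0.2; 2: 0.0128255.
Posterior ∝ prior × likelihood. Numerator for 2: 0.65·0.0128255 = 0.0083366.
Normalizing constant: 0.35·0.2 + 0.65·0.0128255 = 0.0783366.
P(2 | observation) = 0.0083366 / 0.0783366 = 0.10642.

0.1064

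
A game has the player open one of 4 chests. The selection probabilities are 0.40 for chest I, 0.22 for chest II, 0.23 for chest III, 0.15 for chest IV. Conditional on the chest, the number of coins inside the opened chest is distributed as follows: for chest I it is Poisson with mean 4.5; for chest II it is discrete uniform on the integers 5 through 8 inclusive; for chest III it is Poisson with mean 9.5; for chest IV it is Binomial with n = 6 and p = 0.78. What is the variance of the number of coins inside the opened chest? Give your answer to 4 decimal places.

Per component, I: μ=4.5, E[X²]=24.75; II: μ=6.5, E[X²]=43.5; III: μ=9.5, E[X²]=99.75; IV: μ=4.68, E[X²]=22.932.
E[X] = 0.4·4.5 + 0.22·6.5 + 0.23·9.5 + 0.15·4.68 = 6.117.
E[X²] = 0.4·24.75 + 0.22·43.5 + 0.23·99.75 + 0.15·22.932 = 45.8523.
Var(X) = E[X²] − (E[X])² = 45.8523 − 37.4177 = 8.43461.

8.4346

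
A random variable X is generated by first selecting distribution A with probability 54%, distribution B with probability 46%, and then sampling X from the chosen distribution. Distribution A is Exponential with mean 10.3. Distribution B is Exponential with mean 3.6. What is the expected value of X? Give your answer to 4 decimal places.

Component means — A: 10.3; B: 3.6.
E[X] = 0.54·10.3 + 0.46·3.6 = 7.218.

7.2180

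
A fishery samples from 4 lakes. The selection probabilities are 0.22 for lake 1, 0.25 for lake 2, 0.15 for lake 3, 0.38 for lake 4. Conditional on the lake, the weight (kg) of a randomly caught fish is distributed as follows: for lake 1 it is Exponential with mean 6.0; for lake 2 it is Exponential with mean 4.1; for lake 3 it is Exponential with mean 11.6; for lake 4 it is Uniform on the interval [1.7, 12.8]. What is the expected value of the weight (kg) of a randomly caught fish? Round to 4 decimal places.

6.8400

Component means — 1: 6; 2: 4.1; 3: 11.6; 4: 7.25.
E[X] = 0.22·6 + 0.25·4.1 + 0.15·11.6 + 0.38·7.25 = 6.84.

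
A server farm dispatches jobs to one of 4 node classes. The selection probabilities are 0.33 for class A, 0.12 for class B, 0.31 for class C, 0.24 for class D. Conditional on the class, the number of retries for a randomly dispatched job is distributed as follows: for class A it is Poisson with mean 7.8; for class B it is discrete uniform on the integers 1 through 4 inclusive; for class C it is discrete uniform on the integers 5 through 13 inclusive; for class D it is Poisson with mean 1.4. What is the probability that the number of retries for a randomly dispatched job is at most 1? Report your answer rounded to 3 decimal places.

0.173

Conditional on each class, P(X ≤ 1): A: 0.00360567; B: 0.25; C: 0; D: 0.591833.
By total probability, P(X ≤ 1) = 0.33·0.00360567 + 0.12·0.25 + 0.31·0 + 0.24·0.591833 = 0.17323.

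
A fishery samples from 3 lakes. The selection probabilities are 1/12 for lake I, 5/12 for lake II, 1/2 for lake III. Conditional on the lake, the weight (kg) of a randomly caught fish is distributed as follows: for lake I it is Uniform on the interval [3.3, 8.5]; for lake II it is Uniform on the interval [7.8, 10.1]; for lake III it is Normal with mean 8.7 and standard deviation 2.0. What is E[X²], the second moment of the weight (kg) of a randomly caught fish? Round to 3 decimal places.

76.493

For each component E[X²] = Var + (mean)², giving I: 37.0633; II: 80.5433; III: 79.69.
Overall E[X²] = 0.0833333·37.0633 + 0.416667·80.5433 + 0.5·79.69 = 76.4933.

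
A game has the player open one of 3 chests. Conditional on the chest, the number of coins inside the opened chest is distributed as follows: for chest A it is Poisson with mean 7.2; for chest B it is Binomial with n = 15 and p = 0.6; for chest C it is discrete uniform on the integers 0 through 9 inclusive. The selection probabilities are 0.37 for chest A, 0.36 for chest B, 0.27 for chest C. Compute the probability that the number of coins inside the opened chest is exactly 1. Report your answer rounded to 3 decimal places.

Conditional on each chest, P(X = 1): A: 0.00537542; B: 2.41592e-05; C: 0.1.
By total probability, P(X = 1) = 0.37·0.00537542 + 0.36·2.41592e-05 + 0.27·0.1 = 0.0289976.

0.029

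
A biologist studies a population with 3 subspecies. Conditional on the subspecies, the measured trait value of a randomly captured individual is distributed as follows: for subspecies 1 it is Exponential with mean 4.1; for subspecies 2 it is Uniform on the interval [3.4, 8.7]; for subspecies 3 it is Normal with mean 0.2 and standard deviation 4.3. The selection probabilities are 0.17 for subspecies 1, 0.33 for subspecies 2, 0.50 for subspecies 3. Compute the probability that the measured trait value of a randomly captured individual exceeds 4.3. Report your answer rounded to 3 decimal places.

Conditional on each subspecies, P(X > 4.3): 1: 0.350365; 2: 0.830189; 3: 0.170171.
By total probability, P(X > 4.3) = 0.17·0.350365 + 0.33·0.830189 + 0.5·0.170171 = 0.41861.

0.419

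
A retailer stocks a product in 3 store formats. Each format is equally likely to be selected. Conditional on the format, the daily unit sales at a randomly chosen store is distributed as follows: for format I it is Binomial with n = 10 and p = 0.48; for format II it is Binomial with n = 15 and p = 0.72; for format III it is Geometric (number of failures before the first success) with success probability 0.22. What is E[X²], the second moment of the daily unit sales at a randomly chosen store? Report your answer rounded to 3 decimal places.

57.962

For each component E[X²] = Var + (mean)², giving I: 25.536; II: 119.664; III: 28.686.
Overall E[X²] = 0.333333·25.536 + 0.333333·119.664 + 0.333333·28.686 = 57.962.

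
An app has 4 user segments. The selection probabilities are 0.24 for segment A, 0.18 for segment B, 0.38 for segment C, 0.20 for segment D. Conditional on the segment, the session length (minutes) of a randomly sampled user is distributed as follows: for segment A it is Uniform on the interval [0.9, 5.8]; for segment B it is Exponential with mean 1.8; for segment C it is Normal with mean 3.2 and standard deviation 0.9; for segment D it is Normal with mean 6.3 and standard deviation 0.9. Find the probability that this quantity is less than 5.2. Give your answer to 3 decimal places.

0.778

Conditional on each segment, P(X < 5.2): A: 0.877551; B: 0.944362; C: 0.986866; D: 0.110812.
By total probability, P(X < 5.2) = 0.24·0.877551 + 0.18·0.944362 + 0.38·0.986866 + 0.2·0.110812 = 0.777769.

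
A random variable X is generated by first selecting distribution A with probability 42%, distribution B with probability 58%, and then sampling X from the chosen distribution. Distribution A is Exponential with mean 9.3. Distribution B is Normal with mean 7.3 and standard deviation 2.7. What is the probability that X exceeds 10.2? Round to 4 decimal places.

0.2223

Conditional on each component, P(X > 10.2): A: 0.333947; B: 0.141395.
By total probability, P(X > 10.2) = 0.42·0.333947 + 0.58·0.141395 = 0.222267.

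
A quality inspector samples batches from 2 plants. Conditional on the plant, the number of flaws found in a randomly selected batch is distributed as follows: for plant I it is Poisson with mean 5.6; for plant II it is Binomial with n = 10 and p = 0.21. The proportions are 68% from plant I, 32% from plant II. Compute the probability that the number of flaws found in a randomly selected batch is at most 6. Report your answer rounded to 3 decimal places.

Conditional on each plant, P(X ≤ 6): I: 0.670258; II: 0.998822.
By total probability, P(X ≤ 6) = 0.68·0.670258 + 0.32·0.998822 = 0.775398.

0.775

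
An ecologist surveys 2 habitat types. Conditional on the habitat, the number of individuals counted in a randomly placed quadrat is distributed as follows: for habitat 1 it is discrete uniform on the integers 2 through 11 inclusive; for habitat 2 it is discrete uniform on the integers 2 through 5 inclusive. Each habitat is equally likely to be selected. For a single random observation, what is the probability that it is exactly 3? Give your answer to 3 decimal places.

Conditional on each habitat, P(X = 3): 1: 0.1; 2: 0.25.
By total probability, P(X = 3) = 0.5·0.1 + 0.5·0.25 = 0.175.

0.175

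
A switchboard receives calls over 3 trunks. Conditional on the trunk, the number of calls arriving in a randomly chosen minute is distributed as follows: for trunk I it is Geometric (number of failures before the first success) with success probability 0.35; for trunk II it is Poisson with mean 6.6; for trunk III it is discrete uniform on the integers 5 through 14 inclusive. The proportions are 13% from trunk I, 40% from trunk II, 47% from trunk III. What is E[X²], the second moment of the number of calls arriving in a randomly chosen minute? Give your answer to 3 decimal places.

67.497

For each component E[X²] = Var + (mean)², giving I: 8.7551; II: 50.16; III: 98.5.
Overall E[X²] = 0.13·8.7551 + 0.4·50.16 + 0.47·98.5 = 67.4972.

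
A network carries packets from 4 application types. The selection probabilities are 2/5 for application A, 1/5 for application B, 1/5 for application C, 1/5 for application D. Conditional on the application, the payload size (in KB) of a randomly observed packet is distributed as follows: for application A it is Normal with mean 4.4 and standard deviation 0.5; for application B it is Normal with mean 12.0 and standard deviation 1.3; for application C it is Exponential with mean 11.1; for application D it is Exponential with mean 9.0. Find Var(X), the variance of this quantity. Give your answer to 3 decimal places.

51.754

Per component, A: μ=4.4, E[X²]=19.61; B: μ=12, E[X²]=145.69; C: μ=11.1, E[X²]=246.42; D: μ=9, E[X²]=162.
E[X] = 0.4·4.4 + 0.2·12 + 0.2·11.1 + 0.2·9 = 8.18.
E[X²] = 0.4·19.61 + 0.2·145.69 + 0.2·246.42 + 0.2·162 = 118.666.
Var(X) = E[X²] − (E[X])² = 118.666 − 66.9124 = 51.7536.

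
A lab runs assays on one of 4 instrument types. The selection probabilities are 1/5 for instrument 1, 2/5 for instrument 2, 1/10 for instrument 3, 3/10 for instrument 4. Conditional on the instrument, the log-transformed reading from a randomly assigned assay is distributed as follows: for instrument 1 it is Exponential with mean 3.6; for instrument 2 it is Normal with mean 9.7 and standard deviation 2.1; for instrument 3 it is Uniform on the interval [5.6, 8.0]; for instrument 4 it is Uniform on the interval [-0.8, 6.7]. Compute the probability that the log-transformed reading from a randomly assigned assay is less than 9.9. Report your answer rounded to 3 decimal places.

Conditional on each instrument, P(X < 9.9): 1: 0.936072; 2: 0.537937; 3: 1; 4: 1.
By total probability, P(X < 9.9) = 0.2·0.936072 + 0.4·0.537937 + 0.1·1 + 0.3·1 = 0.802389.

0.802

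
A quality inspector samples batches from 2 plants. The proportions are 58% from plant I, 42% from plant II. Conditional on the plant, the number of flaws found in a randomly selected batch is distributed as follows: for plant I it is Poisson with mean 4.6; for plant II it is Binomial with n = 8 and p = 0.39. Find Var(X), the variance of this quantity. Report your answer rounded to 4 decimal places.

Per component, I: μ=4.6, E[X²]=25.76; II: μ=3.12, E[X²]=11.6376.
E[X] = 0.58·4.6 + 0.42·3.12 = 3.9784.
E[X²] = 0.58·25.76 + 0.42·11.6376 = 19.8286.
Var(X) = E[X²] − (E[X])² = 19.8286 − 15.8277 = 4.00093.

4.0009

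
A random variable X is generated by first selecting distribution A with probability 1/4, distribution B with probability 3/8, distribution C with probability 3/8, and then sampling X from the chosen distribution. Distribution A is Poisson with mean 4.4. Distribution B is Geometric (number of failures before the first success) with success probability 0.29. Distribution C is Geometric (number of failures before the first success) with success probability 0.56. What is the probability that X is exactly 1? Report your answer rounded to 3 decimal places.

Conditional on each component, P(X = 1): A: 0.0540203; B: 0.2059; C: 0.2464.
By total probability, P(X = 1) = 0.25·0.0540203 + 0.375·0.2059 + 0.375·0.2464 = 0.183118.

0.183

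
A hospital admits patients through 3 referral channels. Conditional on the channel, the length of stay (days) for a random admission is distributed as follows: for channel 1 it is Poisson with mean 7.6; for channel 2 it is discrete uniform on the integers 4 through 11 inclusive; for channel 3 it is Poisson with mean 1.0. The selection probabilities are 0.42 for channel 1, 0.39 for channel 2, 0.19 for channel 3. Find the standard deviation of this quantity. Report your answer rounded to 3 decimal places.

3.470

Per component, 1: μ=7.6, E[X²]=65.36; 2: μ=7.5, E[X²]=61.5; 3: μ=1, E[X²]=2.
E[X] = 0.42·7.6 + 0.39·7.5 + 0.19·1 = 6.307.
E[X²] = 0.42·65.36 + 0.39·61.5 + 0.19·2 = 51.8162.
Var(X) = E[X²] − (E[X])² = 51.8162 − 39.7782 = 12.038.
SD(X) = √12.038 = 3.46958.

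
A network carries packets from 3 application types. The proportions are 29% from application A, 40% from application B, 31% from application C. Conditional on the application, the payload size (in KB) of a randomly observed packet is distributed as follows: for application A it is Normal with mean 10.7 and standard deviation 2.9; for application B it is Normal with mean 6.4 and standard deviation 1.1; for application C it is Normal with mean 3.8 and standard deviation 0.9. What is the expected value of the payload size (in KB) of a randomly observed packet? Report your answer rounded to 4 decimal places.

Component means — A: 10.7; B: 6.4; C: 3.8.
E[X] = 0.29·10.7 + 0.4·6.4 + 0.31·3.8 = 6.841.

6.8410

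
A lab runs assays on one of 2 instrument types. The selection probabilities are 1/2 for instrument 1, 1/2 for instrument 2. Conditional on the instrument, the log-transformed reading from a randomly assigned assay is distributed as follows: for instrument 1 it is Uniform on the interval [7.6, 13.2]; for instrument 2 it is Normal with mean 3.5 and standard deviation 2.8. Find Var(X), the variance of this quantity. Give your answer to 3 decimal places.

Per component, 1: μ=10.4, E[X²]=110.773; 2: μ=3.5, E[X²]=20.09.
E[X] = 0.5·10.4 + 0.5·3.5 = 6.95.
E[X²] = 0.5·110.773 + 0.5·20.09 = 65.4317.
Var(X) = E[X²] − (E[X])² = 65.4317 − 48.3025 = 17.1292.

17.129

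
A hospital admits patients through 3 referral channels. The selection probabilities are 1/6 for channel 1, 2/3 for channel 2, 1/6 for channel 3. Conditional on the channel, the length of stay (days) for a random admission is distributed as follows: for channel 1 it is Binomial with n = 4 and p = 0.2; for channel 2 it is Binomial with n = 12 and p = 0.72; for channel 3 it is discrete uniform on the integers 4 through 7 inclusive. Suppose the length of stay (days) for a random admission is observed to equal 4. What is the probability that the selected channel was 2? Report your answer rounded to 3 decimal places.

0.074

Likelihoods P(X=4 | ·): 1: 0.0016; 2: 0.00502573; 3: 0.25.
Posterior ∝ prior × likelihood. Numerator for 2: 0.666667·0.00502573 = 0.00335049.
Normalizing constant: 0.166667·0.0016 + 0.666667·0.00502573 + 0.166667·0.25 = 0.0452838.
P(2 | observation) = 0.00335049 / 0.0452838 = 0.0739886.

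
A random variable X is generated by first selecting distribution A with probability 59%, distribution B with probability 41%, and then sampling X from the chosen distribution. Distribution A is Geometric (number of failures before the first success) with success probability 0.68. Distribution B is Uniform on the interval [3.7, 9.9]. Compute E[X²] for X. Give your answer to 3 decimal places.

20.811

For each component E[X²] = Var + (mean)², giving A: 0.913495; B: 49.4433.
Overall E[X²] = 0.59·0.913495 + 0.41·49.4433 = 20.8107.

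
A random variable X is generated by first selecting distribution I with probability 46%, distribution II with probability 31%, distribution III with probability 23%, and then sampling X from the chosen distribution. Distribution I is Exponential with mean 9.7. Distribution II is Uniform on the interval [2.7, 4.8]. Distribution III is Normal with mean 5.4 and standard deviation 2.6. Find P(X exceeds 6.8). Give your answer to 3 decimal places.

Conditional on each component, P(X > 6.8): I: 0.496074; II: 0; III: 0.295129.
By total probability, P(X > 6.8) = 0.46·0.496074 + 0.31·0 + 0.23·0.295129 = 0.296074.

0.296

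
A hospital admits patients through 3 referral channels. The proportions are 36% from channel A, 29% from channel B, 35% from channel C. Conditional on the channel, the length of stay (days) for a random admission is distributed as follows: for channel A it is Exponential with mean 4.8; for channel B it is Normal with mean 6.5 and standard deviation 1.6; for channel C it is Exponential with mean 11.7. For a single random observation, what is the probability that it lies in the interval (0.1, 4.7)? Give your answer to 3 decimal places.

0.368

Conditional on each channel, P(0.1 < X < 4.7): A: 0.603758; B: 0.130263; C: 0.322314.
By total probability, P(0.1 < X < 4.7) = 0.36·0.603758 + 0.29·0.130263 + 0.35·0.322314 = 0.367939.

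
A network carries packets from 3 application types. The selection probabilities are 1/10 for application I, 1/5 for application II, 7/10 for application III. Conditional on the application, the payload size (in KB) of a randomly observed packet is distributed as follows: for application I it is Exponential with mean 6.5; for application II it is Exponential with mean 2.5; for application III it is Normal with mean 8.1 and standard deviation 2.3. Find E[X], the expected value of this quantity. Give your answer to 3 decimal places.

6.820

Component means — I: 6.5; II: 2.5; III: 8.1.
E[X] = 0.1·6.5 + 0.2·2.5 + 0.7·8.1 = 6.82.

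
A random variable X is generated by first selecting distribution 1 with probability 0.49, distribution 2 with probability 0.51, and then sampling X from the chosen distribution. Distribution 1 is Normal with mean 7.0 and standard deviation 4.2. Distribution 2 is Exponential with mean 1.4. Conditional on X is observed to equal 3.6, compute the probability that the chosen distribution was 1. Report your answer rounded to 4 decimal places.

Likelihoods f(3.6 | ·): 1: 0.0684476; 2: 0.0545902.
Posterior ∝ prior × likelihood. Numerator for 1: 0.49·0.0684476 = 0.0335393.
Normalizing constant: 0.49·0.0684476 + 0.51·0.0545902 = 0.0613803.
P(1 | observation) = 0.0335393 / 0.0613803 = 0.546418.

0.5464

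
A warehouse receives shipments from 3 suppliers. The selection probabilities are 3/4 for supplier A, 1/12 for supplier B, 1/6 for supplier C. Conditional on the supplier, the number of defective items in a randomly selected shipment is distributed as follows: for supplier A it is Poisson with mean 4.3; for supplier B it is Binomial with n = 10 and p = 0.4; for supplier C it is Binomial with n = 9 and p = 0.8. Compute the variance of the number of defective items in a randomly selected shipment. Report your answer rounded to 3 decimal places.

4.864

Per component, A: μ=4.3, E[X²]=22.79; B: μ=4, E[X²]=18.4; C: μ=7.2, E[X²]=53.28.
E[X] = 0.75·4.3 + 0.0833333·4 + 0.166667·7.2 = 4.75833.
E[X²] = 0.75·22.79 + 0.0833333·18.4 + 0.166667·53.28 = 27.5058.
Var(X) = E[X²] − (E[X])² = 27.5058 − 22.6417 = 4.8641.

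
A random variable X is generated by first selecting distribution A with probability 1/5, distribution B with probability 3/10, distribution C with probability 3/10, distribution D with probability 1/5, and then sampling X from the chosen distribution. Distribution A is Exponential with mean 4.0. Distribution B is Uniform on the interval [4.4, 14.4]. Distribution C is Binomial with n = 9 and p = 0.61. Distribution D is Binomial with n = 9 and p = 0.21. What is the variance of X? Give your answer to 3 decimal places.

14.239

Per component, A: μ=4, E[X²]=32; B: μ=9.4, E[X²]=96.6933; C: μ=5.49, E[X²]=32.2812; D: μ=1.89, E[X²]=5.0652.
E[X] = 0.2·4 + 0.3·9.4 + 0.3·5.49 + 0.2·1.89 = 5.645.
E[X²] = 0.2·32 + 0.3·96.6933 + 0.3·32.2812 + 0.2·5.0652 = 46.1054.
Var(X) = E[X²] − (E[X])² = 46.1054 − 31.866 = 14.2394.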